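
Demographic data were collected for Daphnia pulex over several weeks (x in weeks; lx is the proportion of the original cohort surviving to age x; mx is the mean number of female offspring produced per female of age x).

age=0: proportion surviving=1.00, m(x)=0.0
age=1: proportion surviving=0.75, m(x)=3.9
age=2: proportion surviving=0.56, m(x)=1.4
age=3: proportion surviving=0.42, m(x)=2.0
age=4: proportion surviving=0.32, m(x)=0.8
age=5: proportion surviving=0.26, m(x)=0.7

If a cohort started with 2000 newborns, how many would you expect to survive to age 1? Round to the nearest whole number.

1500

Expected survivors = N0 · l_1 = 2000 × 0.75 = 1500 → 1500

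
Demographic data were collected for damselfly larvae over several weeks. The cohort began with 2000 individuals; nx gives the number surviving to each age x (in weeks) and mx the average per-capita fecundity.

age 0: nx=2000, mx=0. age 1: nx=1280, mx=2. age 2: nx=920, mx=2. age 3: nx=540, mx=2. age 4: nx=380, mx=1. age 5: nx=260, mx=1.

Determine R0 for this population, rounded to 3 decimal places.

3.060

lx = nx/n0 = nx/2000: 1, 0.64, 0.46, 0.27, 0.19, 0.13
lx·mx by age: 0, 1.28, 0.92, 0.54, 0.19, 0.13
R0 = Σ lx·mx = 3.06 → 3.060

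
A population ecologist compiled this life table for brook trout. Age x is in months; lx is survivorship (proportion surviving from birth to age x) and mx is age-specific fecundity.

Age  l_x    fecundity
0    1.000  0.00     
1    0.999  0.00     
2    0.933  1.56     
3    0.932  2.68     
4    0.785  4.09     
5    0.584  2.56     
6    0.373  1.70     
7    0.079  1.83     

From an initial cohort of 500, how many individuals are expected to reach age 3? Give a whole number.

466

Expected survivors = N0 · l_3 = 500 × 0.932 = 466 → 466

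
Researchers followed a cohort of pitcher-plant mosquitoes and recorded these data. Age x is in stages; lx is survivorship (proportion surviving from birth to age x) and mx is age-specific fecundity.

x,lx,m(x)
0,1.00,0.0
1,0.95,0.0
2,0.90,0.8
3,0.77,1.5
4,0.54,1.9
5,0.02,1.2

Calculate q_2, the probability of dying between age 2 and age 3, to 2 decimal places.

q_2 = (l_2 − l_3) / l_2 = (0.9 − 0.77) / 0.9
     = 0.13 / 0.9 = 0.144444… → 0.14

0.14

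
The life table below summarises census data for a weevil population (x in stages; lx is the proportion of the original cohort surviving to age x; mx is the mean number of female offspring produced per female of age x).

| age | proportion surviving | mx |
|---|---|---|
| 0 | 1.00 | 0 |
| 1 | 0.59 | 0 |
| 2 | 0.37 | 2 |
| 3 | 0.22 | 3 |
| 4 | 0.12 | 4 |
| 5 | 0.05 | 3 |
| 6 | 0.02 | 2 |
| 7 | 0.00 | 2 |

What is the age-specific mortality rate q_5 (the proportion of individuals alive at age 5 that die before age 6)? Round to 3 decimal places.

q_5 = (l_5 − l_6) / l_5 = (0.05 − 0.02) / 0.05
     = 0.03 / 0.05 = 0.6 → 0.600

0.600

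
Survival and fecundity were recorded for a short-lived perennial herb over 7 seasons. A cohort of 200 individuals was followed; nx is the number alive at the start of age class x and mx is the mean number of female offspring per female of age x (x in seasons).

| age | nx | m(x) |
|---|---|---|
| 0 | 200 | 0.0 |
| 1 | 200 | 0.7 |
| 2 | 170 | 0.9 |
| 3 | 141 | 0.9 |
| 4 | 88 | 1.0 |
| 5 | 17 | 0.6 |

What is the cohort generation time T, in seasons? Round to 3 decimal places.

2.373

lx = nx/n0 = nx/200: 1, 1, 0.85, 0.705, 0.44, 0.085
lx·mx: 0, 0.7, 0.765, 0.6345, 0.44, 0.051 → R0 = 2.5905
x·lx·mx: 0, 0.7, 1.53, 1.9035, 1.76, 0.255 → Σ = 6.1485
T = 6.1485 / 2.5905 = 2.37348… → 2.373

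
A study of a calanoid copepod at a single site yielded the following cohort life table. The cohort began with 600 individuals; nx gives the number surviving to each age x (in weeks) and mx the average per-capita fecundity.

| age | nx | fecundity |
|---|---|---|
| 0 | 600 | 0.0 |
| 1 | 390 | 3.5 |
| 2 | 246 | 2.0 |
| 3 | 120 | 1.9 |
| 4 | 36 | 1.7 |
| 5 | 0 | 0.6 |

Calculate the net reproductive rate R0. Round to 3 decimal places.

3.577

lx = nx/n0 = nx/600: 1, 0.65, 0.41, 0.2, 0.06, 0
lx·mx by age: 0, 2.275, 0.82, 0.38, 0.102, 0
R0 = Σ lx·mx = 3.577 → 3.577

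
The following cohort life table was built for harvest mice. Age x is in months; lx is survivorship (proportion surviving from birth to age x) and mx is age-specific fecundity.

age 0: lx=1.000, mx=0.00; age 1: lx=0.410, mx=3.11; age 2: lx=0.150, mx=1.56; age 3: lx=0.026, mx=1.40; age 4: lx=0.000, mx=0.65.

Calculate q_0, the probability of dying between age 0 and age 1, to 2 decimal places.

0.59

q_0 = (l_0 − l_1) / l_0 = (1 − 0.41) / 1
     = 0.59 / 1 = 0.59 → 0.59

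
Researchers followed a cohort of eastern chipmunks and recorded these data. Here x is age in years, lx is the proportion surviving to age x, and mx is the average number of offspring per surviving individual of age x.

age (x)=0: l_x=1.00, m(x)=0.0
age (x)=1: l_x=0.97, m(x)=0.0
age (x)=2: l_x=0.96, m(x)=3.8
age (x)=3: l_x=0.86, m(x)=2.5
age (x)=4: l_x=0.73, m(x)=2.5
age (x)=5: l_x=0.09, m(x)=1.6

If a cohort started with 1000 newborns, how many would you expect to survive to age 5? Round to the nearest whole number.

90

Expected survivors = N0 · l_5 = 1000 × 0.09 = 90 → 90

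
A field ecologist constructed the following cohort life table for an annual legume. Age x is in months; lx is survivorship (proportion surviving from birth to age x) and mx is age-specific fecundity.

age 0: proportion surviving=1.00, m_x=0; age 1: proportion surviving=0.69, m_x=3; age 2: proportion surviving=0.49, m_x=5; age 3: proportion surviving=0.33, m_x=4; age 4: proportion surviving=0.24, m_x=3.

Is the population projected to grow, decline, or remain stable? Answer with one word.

growing

R0 = Σ lx·mx = 0 + 2.07 + 2.45 + 1.32 + 0.72 = 6.56
R0 > 1, so the population is growing.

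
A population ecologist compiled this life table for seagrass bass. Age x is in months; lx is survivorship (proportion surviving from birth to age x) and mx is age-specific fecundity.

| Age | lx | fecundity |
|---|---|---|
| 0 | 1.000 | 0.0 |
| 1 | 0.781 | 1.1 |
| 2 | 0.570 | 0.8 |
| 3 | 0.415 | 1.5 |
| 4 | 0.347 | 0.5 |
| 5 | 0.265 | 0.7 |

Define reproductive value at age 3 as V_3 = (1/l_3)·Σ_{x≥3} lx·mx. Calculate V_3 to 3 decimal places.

lx·mx for x ≥ 3: 0.6225, 0.1735, 0.1855 → sum = 0.9815
V_3 = 0.9815 / l_3 = 0.9815 / 0.415 = 2.36506… → 2.365

2.365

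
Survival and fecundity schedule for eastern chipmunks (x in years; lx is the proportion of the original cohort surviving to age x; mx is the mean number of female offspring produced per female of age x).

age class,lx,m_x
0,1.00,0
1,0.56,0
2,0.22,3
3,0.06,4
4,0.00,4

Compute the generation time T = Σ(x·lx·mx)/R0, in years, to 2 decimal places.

2.27

lx·mx: 0, 0, 0.66, 0.24, 0 → R0 = 0.9
x·lx·mx: 0, 0, 1.32, 0.72, 0 → Σ = 2.04
T = 2.04 / 0.9 = 2.266667… → 2.27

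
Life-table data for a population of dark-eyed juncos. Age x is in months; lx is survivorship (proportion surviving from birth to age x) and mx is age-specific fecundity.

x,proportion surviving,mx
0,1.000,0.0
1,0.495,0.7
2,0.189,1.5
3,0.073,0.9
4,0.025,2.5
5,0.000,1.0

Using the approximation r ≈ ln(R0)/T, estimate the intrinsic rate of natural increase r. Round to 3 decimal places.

-0.154

R0 = Σ lx·mx = 0 + 0.3465 + 0.2835 + 0.0657 + 0.0625 + 0 = 0.7582
Σ x·lx·mx = 1.3606; T = 1.3606/0.7582 = 1.79451…
r ≈ ln(R0)/T = ln(0.7582)/1.79451… = -0.15425… → -0.154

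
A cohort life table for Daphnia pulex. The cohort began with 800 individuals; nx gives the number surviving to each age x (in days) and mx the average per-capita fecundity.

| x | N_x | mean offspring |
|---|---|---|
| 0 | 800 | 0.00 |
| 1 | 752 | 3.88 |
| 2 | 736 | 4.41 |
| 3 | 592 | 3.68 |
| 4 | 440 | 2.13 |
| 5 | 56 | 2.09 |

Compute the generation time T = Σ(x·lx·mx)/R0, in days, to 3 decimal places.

lx = nx/n0 = nx/800: 1, 0.94, 0.92, 0.74, 0.55, 0.07
lx·mx: 0, 3.6472, 4.0572, 2.7232, 1.1715, 0.1463 → R0 = 11.7454
x·lx·mx: 0, 3.6472, 8.1144, 8.1696, 4.686, 0.7315 → Σ = 25.3487
T = 25.3487 / 11.7454 = 2.158181… → 2.158

2.158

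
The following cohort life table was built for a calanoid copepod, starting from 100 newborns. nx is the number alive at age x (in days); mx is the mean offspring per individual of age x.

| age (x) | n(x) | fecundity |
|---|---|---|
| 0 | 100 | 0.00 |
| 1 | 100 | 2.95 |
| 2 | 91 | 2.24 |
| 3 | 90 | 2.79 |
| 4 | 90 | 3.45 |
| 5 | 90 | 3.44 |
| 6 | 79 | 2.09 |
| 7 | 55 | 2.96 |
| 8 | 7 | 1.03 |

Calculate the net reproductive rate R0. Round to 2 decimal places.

lx = nx/n0 = nx/100: 1, 1, 0.91, 0.9, 0.9, 0.9, 0.79, 0.55, 0.07
lx·mx by age: 0, 2.95, 2.0384, 2.511, 3.105, 3.096, 1.6511, 1.628, 0.0721
R0 = Σ lx·mx = 17.0516 → 17.05

17.05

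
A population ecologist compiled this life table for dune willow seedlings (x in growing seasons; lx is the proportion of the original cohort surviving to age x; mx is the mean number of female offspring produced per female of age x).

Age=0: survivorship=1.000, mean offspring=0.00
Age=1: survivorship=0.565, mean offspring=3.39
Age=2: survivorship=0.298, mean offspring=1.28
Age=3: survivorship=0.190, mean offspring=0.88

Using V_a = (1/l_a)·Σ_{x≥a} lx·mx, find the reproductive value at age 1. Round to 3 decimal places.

lx·mx for x ≥ 1: 1.91535, 0.38144, 0.1672 → sum = 2.46399
V_1 = 2.46399 / l_1 = 2.46399 / 0.565 = 4.361044… → 4.361

4.361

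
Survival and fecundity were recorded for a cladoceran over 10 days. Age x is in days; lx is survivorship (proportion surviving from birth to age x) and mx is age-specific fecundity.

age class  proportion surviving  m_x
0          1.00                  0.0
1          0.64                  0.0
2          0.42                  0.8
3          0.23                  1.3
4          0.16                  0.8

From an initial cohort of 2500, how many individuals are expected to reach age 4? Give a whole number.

400

Expected survivors = N0 · l_4 = 2500 × 0.16 = 400 → 400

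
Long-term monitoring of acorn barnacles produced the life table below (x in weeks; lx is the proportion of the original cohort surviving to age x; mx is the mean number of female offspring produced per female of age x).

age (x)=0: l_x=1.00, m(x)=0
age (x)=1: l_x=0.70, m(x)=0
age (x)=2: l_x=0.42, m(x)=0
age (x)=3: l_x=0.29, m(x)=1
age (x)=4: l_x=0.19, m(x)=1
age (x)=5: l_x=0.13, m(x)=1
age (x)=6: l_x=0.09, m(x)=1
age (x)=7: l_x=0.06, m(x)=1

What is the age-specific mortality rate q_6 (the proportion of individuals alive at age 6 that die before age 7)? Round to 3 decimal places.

q_6 = (l_6 − l_7) / l_6 = (0.09 − 0.06) / 0.09
     = 0.03 / 0.09 = 0.333333… → 0.333

0.333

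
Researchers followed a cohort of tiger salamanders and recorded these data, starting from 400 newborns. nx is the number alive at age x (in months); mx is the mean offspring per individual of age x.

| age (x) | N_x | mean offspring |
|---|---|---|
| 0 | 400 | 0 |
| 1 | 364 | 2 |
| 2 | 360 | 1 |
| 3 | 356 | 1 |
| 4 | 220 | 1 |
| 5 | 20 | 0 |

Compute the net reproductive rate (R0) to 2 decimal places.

lx = nx/n0 = nx/400: 1, 0.91, 0.9, 0.89, 0.55, 0.05
lx·mx by age: 0, 1.82, 0.9, 0.89, 0.55, 0
R0 = Σ lx·mx = 4.16 → 4.16

4.16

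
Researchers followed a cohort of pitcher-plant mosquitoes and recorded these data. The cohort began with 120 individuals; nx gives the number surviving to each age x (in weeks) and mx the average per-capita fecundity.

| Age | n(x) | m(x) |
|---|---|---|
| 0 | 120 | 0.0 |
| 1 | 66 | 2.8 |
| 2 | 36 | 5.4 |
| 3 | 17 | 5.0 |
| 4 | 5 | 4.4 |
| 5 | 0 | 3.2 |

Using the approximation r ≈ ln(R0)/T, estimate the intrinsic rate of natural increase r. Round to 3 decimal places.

0.742

lx = nx/n0 = nx/120: 1, 0.55, 0.3, 0.14167…, 0.04167…, 0
R0 = Σ lx·mx = 0 + 1.54 + 1.62 + 0.70833… + 0.18333… + 0 = 4.051667…
Σ x·lx·mx = 7.638333…; T = 7.638333…/4.051667… = 1.88523…
r ≈ ln(R0)/T = ln(4.051667…)/1.88523… = 0.74215… → 0.742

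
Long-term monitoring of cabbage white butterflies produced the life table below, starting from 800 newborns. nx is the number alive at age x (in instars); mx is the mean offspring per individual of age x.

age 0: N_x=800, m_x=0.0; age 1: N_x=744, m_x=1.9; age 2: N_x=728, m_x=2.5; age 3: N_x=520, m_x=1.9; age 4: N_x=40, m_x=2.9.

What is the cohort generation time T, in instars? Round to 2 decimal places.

lx = nx/n0 = nx/800: 1, 0.93, 0.91, 0.65, 0.05
lx·mx: 0, 1.767, 2.275, 1.235, 0.145 → R0 = 5.422
x·lx·mx: 0, 1.767, 4.55, 3.705, 0.58 → Σ = 10.602
T = 10.602 / 5.422 = 1.955367… → 1.96

1.96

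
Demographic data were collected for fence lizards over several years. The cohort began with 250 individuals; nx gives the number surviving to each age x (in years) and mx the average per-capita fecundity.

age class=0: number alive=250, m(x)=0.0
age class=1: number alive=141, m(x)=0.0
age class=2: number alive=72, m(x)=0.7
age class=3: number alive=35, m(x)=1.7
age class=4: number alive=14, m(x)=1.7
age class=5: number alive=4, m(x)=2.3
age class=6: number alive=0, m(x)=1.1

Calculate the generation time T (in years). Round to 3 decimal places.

lx = nx/n0 = nx/250: 1, 0.564, 0.288, 0.14, 0.056, 0.016, 0
lx·mx: 0, 0, 0.2016, 0.238, 0.0952, 0.0368, 0 → R0 = 0.5716
x·lx·mx: 0, 0, 0.4032, 0.714, 0.3808, 0.184, 0 → Σ = 1.682
T = 1.682 / 0.5716 = 2.942617… → 2.943

2.943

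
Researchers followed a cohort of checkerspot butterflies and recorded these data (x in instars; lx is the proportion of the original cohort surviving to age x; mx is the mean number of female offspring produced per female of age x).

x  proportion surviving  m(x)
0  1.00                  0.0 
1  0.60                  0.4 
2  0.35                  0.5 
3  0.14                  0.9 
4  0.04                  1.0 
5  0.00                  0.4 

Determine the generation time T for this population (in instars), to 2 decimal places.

lx·mx: 0, 0.24, 0.175, 0.126, 0.04, 0 → R0 = 0.581
x·lx·mx: 0, 0.24, 0.35, 0.378, 0.16, 0 → Σ = 1.128
T = 1.128 / 0.581 = 1.94148… → 1.94

1.94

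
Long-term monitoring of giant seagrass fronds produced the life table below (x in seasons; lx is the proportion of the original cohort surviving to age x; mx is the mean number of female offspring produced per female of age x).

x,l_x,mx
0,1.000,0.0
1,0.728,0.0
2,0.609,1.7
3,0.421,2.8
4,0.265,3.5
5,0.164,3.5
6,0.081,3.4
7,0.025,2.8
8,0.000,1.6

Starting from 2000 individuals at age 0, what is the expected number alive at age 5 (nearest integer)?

Expected survivors = N0 · l_5 = 2000 × 0.164 = 328 → 328

328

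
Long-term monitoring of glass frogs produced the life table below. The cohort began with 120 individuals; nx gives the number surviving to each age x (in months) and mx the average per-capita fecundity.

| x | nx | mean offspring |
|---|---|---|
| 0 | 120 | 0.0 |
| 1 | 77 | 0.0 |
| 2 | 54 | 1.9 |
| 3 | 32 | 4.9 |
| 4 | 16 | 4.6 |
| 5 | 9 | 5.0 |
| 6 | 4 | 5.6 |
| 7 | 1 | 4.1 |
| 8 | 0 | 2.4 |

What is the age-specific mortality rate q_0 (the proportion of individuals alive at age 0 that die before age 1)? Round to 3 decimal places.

0.358

lx = nx/n0 = nx/120: 1, 0.64167…, 0.45, 0.26667…, 0.13333…, 0.075, 0.03333…, 0.00833…, 0
q_0 = (l_0 − l_1) / l_0 = (1 − 0.641667…) / 1
     = 0.358333… / 1 = 0.358333… → 0.358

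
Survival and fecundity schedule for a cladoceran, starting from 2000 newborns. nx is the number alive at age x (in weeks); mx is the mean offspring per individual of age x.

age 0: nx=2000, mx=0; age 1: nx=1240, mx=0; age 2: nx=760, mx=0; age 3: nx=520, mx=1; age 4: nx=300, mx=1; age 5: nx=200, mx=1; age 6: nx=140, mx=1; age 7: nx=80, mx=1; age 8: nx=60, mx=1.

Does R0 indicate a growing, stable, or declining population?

declining

lx = nx/n0 = nx/2000: 1, 0.62, 0.38, 0.26, 0.15, 0.1, 0.07, 0.04, 0.03
R0 = Σ lx·mx = 0 + 0 + 0 + 0.26 + 0.15 + 0.1 + 0.07 + 0.04 + 0.03 = 0.65
R0 < 1, so the population is declining.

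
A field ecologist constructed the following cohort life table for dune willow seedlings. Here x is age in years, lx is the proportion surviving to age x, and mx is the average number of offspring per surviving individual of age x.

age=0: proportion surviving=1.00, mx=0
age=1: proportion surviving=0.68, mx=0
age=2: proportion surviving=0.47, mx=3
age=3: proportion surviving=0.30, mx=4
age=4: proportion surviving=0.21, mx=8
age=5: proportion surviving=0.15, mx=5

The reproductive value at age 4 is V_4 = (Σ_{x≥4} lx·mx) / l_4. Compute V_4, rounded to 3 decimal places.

11.571

lx·mx for x ≥ 4: 1.68, 0.75 → sum = 2.43
V_4 = 2.43 / l_4 = 2.43 / 0.21 = 11.571429… → 11.571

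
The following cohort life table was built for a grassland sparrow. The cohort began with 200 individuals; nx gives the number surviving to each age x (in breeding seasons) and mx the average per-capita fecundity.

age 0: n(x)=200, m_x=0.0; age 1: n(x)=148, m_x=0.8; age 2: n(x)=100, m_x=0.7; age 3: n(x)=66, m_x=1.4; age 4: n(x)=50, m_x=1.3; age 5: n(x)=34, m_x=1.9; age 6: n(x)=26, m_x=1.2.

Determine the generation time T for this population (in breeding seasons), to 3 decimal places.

2.957

lx = nx/n0 = nx/200: 1, 0.74, 0.5, 0.33, 0.25, 0.17, 0.13
lx·mx: 0, 0.592, 0.35, 0.462, 0.325, 0.323, 0.156 → R0 = 2.208
x·lx·mx: 0, 0.592, 0.7, 1.386, 1.3, 1.615, 0.936 → Σ = 6.529
T = 6.529 / 2.208 = 2.956975… → 2.957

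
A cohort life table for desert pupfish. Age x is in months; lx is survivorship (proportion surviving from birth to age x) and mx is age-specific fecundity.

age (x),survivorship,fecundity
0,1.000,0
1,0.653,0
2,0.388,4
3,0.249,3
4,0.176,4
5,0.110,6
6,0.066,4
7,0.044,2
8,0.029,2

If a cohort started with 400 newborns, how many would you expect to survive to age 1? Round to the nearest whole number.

261

Expected survivors = N0 · l_1 = 400 × 0.653 = 261.2 → 261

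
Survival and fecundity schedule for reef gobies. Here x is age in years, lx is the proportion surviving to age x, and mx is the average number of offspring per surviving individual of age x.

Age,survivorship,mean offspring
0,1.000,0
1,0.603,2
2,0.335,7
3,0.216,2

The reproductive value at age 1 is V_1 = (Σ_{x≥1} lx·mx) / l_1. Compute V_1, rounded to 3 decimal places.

lx·mx for x ≥ 1: 1.206, 2.345, 0.432 → sum = 3.983
V_1 = 3.983 / l_1 = 3.983 / 0.603 = 6.605307… → 6.605

6.605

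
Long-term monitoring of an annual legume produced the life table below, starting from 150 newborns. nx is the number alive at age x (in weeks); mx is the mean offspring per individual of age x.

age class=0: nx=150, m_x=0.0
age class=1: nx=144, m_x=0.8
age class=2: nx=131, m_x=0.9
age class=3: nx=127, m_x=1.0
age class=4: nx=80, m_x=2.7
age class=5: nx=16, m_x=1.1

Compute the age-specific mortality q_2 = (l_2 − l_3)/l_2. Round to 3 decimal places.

0.031

lx = nx/n0 = nx/150: 1, 0.96, 0.87333…, 0.84667…, 0.53333…, 0.10667…
q_2 = (l_2 − l_3) / l_2 = (0.873333… − 0.846667…) / 0.873333…
     = 0.026667… / 0.873333… = 0.030534… → 0.031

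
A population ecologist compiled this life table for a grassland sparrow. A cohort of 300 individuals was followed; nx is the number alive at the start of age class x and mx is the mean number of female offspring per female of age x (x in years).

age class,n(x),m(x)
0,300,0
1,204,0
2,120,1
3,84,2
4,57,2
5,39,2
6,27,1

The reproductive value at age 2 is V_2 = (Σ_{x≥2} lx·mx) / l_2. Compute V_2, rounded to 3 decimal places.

4.225

lx = nx/n0 = nx/300: 1, 0.68, 0.4, 0.28, 0.19, 0.13, 0.09
lx·mx for x ≥ 2: 0.4, 0.56, 0.38, 0.26, 0.09 → sum = 1.69
V_2 = 1.69 / l_2 = 1.69 / 0.4 = 4.225 → 4.225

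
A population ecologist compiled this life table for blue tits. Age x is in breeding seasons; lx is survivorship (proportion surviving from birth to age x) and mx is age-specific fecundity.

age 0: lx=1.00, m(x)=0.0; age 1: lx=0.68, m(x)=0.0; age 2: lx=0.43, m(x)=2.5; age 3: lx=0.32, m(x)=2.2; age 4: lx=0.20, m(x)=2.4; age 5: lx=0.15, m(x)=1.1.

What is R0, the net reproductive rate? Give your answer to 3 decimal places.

2.424

lx·mx by age: 0, 0, 1.075, 0.704, 0.48, 0.165
R0 = Σ lx·mx = 2.424 → 2.424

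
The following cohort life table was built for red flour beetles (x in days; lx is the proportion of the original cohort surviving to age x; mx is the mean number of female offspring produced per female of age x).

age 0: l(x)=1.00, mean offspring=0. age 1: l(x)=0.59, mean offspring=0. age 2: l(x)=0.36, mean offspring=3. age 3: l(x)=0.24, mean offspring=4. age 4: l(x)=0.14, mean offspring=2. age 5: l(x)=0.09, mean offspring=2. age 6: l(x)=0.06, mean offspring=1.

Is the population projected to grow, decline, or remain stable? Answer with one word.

growing

R0 = Σ lx·mx = 0 + 0 + 1.08 + 0.96 + 0.28 + 0.18 + 0.06 = 2.56
R0 > 1, so the population is growing.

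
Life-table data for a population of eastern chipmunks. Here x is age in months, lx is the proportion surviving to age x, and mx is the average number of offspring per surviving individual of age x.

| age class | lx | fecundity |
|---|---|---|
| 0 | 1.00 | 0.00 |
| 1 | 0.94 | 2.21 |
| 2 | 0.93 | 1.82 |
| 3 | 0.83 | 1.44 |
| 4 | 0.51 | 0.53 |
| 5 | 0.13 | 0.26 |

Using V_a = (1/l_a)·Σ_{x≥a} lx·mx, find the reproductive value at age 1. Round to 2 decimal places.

lx·mx for x ≥ 1: 2.0774, 1.6926, 1.1952, 0.2703, 0.0338 → sum = 5.2693
V_1 = 5.2693 / l_1 = 5.2693 / 0.94 = 5.605638… → 5.61

5.61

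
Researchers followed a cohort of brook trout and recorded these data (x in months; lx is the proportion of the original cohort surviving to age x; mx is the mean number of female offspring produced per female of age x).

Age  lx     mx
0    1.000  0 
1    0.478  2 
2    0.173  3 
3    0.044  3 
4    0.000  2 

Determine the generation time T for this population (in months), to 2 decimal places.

1.49

lx·mx: 0, 0.956, 0.519, 0.132, 0 → R0 = 1.607
x·lx·mx: 0, 0.956, 1.038, 0.396, 0 → Σ = 2.39
T = 2.39 / 1.607 = 1.487243… → 1.49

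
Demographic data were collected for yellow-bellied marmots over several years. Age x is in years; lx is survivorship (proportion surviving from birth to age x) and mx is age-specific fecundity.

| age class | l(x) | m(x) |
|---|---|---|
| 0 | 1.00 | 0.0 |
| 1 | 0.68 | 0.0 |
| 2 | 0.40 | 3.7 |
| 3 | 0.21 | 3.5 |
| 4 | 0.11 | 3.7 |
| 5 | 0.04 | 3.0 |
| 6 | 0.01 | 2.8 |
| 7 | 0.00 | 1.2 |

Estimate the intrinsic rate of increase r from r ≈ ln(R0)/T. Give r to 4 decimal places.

R0 = Σ lx·mx = 0 + 0 + 1.48 + 0.735 + 0.407 + 0.12 + 0.028 + 0 = 2.77
Σ x·lx·mx = 7.561; T = 7.561/2.77 = 2.7296…
r ≈ ln(R0)/T = ln(2.77)/2.7296… = 0.373258… → 0.3733

0.3733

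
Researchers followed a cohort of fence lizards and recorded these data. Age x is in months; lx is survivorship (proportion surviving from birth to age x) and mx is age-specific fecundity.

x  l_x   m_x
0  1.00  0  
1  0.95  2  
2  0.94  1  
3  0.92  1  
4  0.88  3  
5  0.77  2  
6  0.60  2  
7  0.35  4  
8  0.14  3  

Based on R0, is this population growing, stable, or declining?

growing

R0 = Σ lx·mx = 0 + 1.9 + 0.94 + 0.92 + 2.64 + 1.54 + 1.2 + 1.4 + 0.42 = 10.96
R0 > 1, so the population is growing.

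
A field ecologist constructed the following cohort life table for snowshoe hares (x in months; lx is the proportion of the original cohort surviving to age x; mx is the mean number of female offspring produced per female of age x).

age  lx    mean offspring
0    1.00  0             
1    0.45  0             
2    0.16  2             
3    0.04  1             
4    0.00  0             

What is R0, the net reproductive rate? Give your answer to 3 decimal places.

0.360

lx·mx by age: 0, 0, 0.32, 0.04, 0
R0 = Σ lx·mx = 0.36 → 0.360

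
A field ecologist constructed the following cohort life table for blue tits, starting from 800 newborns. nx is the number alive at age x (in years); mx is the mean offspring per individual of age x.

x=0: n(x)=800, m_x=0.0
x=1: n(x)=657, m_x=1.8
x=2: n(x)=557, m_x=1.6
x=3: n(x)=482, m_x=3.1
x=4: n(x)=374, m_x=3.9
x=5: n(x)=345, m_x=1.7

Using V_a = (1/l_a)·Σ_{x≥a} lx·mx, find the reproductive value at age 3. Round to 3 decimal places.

7.343

lx = nx/n0 = nx/800: 1, 0.82125, 0.69625, 0.6025, 0.4675, 0.43125
lx·mx for x ≥ 3: 1.86775, 1.82325, 0.733125 → sum = 4.424125
V_3 = 4.424125 / l_3 = 4.424125 / 0.6025 = 7.342946… → 7.343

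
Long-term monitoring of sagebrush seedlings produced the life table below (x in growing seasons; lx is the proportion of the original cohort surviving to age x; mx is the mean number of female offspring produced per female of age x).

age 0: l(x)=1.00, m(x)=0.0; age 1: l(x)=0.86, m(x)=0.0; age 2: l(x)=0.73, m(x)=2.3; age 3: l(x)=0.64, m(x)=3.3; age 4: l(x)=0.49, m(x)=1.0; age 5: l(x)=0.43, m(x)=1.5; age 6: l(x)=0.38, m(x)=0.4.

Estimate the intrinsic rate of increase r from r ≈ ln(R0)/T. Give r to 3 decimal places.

0.523

R0 = Σ lx·mx = 0 + 0 + 1.679 + 2.112 + 0.49 + 0.645 + 0.152 = 5.078
Σ x·lx·mx = 15.791; T = 15.791/5.078 = 3.10969…
r ≈ ln(R0)/T = ln(5.078)/3.10969… = 0.52253… → 0.523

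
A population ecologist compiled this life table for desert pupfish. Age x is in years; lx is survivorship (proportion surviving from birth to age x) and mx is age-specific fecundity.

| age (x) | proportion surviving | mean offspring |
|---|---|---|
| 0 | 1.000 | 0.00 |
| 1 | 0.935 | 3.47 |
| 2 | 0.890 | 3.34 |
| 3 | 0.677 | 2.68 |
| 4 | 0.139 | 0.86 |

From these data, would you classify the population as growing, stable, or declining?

R0 = Σ lx·mx = 0 + 3.24445 + 2.9726 + 1.81436 + 0.11954 = 8.15095
R0 > 1, so the population is growing.

growing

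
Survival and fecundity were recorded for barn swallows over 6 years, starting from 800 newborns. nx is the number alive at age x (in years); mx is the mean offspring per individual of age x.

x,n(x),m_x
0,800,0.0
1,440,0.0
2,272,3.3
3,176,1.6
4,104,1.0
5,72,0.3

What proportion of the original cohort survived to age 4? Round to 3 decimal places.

0.130

l_4 = n_4/n_0 = 104/800 = 0.13 → 0.130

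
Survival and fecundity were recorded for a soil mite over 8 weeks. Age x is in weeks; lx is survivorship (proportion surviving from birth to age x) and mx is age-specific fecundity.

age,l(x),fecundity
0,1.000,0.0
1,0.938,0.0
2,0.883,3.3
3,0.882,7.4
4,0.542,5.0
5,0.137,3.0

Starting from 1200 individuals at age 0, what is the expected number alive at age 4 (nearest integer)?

650

Expected survivors = N0 · l_4 = 1200 × 0.542 = 650.4 → 650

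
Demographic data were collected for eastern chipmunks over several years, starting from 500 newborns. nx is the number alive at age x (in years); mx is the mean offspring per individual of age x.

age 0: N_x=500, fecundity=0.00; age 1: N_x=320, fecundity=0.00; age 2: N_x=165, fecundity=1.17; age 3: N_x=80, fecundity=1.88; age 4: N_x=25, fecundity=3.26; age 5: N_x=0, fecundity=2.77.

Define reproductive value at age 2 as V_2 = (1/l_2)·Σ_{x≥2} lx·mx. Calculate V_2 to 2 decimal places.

2.58

lx = nx/n0 = nx/500: 1, 0.64, 0.33, 0.16, 0.05, 0
lx·mx for x ≥ 2: 0.3861, 0.3008, 0.163, 0 → sum = 0.8499
V_2 = 0.8499 / l_2 = 0.8499 / 0.33 = 2.575455… → 2.58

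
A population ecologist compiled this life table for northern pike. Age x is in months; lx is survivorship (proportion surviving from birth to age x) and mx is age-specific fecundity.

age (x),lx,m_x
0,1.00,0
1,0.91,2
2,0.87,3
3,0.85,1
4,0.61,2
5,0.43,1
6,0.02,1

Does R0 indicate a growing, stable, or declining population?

R0 = Σ lx·mx = 0 + 1.82 + 2.61 + 0.85 + 1.22 + 0.43 + 0.02 = 6.95
R0 > 1, so the population is growing.

growing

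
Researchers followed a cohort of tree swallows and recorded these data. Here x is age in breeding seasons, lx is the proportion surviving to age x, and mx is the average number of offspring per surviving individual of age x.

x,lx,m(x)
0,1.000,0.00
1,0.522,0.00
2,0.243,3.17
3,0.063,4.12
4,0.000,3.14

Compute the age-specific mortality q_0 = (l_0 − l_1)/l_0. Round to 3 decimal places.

q_0 = (l_0 − l_1) / l_0 = (1 − 0.522) / 1
     = 0.478 / 1 = 0.478 → 0.478

0.478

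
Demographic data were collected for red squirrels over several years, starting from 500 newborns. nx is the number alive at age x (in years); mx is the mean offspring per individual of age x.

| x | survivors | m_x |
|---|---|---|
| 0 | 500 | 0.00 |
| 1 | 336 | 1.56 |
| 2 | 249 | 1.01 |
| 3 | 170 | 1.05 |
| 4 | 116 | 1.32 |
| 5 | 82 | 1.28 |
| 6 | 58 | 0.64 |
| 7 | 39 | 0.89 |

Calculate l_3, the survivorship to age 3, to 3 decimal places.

0.340

l_3 = n_3/n_0 = 170/500 = 0.34 → 0.340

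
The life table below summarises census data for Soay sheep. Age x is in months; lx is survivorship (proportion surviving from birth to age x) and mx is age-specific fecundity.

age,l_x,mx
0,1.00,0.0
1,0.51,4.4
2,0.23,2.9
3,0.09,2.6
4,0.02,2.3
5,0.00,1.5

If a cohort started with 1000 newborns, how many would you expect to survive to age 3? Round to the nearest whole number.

90

Expected survivors = N0 · l_3 = 1000 × 0.09 = 90 → 90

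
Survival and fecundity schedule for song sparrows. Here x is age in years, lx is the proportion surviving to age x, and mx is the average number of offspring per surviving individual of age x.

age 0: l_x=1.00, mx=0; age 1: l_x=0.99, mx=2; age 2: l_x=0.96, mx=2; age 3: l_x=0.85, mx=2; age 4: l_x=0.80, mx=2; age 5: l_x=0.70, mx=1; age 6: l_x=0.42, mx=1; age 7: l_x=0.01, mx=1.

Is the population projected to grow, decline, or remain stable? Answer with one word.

growing

R0 = Σ lx·mx = 0 + 1.98 + 1.92 + 1.7 + 1.6 + 0.7 + 0.42 + 0.01 = 8.33
R0 > 1, so the population is growing.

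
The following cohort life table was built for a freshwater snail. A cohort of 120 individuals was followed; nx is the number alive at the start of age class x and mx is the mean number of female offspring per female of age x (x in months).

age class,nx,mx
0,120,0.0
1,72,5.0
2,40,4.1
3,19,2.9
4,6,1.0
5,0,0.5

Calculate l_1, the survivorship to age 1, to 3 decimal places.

l_1 = n_1/n_0 = 72/120 = 0.6 → 0.600

0.600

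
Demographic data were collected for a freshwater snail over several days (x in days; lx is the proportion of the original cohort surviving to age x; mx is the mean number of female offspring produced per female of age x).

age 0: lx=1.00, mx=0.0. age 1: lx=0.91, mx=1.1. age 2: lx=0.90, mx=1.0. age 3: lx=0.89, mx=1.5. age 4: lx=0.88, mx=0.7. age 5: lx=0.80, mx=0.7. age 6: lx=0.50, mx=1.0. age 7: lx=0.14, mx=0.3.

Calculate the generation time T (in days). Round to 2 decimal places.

lx·mx: 0, 1.001, 0.9, 1.335, 0.616, 0.56, 0.5, 0.042 → R0 = 4.954
x·lx·mx: 0, 1.001, 1.8, 4.005, 2.464, 2.8, 3, 0.294 → Σ = 15.364
T = 15.364 / 4.954 = 3.101332… → 3.10

3.10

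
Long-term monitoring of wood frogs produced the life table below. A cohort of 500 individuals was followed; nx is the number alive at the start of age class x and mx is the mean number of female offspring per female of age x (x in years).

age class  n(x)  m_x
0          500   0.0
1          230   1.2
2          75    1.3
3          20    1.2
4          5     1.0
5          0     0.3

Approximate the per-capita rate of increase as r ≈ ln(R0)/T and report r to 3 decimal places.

lx = nx/n0 = nx/500: 1, 0.46, 0.15, 0.04, 0.01, 0
R0 = Σ lx·mx = 0 + 0.552 + 0.195 + 0.048 + 0.01 + 0 = 0.805
Σ x·lx·mx = 1.126; T = 1.126/0.805 = 1.39876…
r ≈ ln(R0)/T = ln(0.805)/1.39876… = -0.15508… → -0.155

-0.155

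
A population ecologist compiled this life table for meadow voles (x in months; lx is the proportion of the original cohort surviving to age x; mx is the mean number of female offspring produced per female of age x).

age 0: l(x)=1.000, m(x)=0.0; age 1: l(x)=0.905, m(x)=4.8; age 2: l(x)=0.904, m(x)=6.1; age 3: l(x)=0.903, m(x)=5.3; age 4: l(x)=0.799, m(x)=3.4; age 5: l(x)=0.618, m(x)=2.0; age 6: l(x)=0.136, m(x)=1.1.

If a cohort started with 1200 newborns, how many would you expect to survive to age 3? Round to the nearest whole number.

1084

Expected survivors = N0 · l_3 = 1200 × 0.903 = 1083.6 → 1084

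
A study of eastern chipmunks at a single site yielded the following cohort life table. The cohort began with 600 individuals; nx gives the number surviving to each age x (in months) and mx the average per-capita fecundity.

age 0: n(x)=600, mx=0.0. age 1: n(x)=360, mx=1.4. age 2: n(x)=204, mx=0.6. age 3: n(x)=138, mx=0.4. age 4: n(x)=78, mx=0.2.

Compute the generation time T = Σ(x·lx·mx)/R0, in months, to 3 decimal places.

1.401

lx = nx/n0 = nx/600: 1, 0.6, 0.34, 0.23, 0.13
lx·mx: 0, 0.84, 0.204, 0.092, 0.026 → R0 = 1.162
x·lx·mx: 0, 0.84, 0.408, 0.276, 0.104 → Σ = 1.628
T = 1.628 / 1.162 = 1.401033… → 1.401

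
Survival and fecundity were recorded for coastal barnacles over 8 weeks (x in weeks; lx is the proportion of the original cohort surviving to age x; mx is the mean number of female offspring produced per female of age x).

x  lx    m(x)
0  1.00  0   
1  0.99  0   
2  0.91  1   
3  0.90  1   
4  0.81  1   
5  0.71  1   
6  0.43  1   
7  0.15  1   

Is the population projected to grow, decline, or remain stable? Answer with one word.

R0 = Σ lx·mx = 0 + 0 + 0.91 + 0.9 + 0.81 + 0.71 + 0.43 + 0.15 = 3.91
R0 > 1, so the population is growing.

growing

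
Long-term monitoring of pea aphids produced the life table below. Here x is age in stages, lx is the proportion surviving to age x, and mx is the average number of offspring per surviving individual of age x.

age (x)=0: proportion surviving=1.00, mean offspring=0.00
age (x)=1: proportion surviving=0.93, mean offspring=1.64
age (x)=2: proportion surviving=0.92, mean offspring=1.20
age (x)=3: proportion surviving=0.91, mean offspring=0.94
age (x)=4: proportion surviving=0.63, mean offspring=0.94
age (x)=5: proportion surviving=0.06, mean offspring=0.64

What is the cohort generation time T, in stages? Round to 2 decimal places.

2.15

lx·mx: 0, 1.5252, 1.104, 0.8554, 0.5922, 0.0384 → R0 = 4.1152
x·lx·mx: 0, 1.5252, 2.208, 2.5662, 2.3688, 0.192 → Σ = 8.8602
T = 8.8602 / 4.1152 = 2.153042… → 2.15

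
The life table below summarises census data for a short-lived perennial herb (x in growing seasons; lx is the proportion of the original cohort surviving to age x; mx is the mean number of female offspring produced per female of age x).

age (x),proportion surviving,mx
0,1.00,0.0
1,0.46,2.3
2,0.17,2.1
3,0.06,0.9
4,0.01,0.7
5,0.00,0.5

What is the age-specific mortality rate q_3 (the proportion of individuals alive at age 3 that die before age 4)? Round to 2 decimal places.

0.83

q_3 = (l_3 − l_4) / l_3 = (0.06 − 0.01) / 0.06
     = 0.05 / 0.06 = 0.833333… → 0.83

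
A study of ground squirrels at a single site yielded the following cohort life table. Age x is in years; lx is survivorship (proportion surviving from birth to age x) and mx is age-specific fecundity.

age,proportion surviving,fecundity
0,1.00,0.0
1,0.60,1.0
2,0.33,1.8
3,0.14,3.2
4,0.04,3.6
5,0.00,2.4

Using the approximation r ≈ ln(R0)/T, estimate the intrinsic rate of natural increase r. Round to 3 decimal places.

0.279

R0 = Σ lx·mx = 0 + 0.6 + 0.594 + 0.448 + 0.144 + 0 = 1.786
Σ x·lx·mx = 3.708; T = 3.708/1.786 = 2.07615…
r ≈ ln(R0)/T = ln(1.786)/2.07615… = 0.27935… → 0.279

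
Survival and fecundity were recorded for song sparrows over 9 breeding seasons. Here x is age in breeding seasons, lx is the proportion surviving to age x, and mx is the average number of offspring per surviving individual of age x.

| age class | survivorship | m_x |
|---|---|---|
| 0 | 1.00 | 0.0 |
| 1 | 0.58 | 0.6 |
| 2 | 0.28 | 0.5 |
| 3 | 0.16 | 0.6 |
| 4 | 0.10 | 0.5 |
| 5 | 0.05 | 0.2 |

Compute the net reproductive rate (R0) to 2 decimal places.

0.64

lx·mx by age: 0, 0.348, 0.14, 0.096, 0.05, 0.01
R0 = Σ lx·mx = 0.644 → 0.64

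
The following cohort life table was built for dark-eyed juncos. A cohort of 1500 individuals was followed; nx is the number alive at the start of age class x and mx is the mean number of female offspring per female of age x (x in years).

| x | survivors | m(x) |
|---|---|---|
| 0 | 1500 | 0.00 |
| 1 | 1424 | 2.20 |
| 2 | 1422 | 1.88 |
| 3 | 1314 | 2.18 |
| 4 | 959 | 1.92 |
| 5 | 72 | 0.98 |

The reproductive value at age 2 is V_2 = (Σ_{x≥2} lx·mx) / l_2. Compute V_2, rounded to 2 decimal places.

5.24

lx = nx/n0 = nx/1500: 1, 0.94933…, 0.948, 0.876, 0.63933…, 0.048
lx·mx for x ≥ 2: 1.78224, 1.90968, 1.22752…, 0.04704 → sum = 4.96648…
V_2 = 4.96648… / l_2 = 4.96648… / 0.948 = 5.238903… → 5.24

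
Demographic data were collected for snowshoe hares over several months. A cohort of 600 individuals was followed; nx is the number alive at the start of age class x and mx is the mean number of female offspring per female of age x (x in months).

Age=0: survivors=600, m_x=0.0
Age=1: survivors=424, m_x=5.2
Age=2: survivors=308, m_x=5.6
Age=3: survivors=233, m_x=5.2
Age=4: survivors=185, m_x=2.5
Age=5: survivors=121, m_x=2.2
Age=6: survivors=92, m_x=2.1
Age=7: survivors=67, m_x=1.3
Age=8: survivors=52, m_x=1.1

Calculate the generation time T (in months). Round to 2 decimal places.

lx = nx/n0 = nx/600: 1, 0.70667…, 0.51333…, 0.38833…, 0.30833…, 0.20167…, 0.15333…, 0.11167…, 0.08667…
lx·mx: 0, 3.674667…, 2.874667…, 2.019333…, 0.770833…, 0.443667…, 0.322…, 0.145167…, 0.095333… → R0 = 10.345667…
x·lx·mx: 0, 3.674667…, 5.749333…, 6.058…, 3.083333…, 2.218333…, 1.932…, 1.016167…, 0.762667… → Σ = 24.4945…
T = 24.4945… / 10.345667… = 2.36761… → 2.37

2.37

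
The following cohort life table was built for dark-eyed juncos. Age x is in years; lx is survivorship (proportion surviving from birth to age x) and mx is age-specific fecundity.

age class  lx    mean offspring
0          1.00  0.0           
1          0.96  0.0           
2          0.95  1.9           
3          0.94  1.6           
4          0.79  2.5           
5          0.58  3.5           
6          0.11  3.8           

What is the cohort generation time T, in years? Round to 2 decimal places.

lx·mx: 0, 0, 1.805, 1.504, 1.975, 2.03, 0.418 → R0 = 7.732
x·lx·mx: 0, 0, 3.61, 4.512, 7.9, 10.15, 2.508 → Σ = 28.68
T = 28.68 / 7.732 = 3.70926… → 3.71

3.71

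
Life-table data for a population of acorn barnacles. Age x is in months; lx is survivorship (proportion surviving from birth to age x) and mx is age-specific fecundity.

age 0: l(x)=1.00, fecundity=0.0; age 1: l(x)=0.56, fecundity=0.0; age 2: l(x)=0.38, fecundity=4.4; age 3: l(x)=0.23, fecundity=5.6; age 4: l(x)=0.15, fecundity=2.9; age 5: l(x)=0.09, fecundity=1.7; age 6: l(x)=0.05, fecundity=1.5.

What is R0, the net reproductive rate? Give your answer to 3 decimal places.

lx·mx by age: 0, 0, 1.672, 1.288, 0.435, 0.153, 0.075
R0 = Σ lx·mx = 3.623 → 3.623

3.623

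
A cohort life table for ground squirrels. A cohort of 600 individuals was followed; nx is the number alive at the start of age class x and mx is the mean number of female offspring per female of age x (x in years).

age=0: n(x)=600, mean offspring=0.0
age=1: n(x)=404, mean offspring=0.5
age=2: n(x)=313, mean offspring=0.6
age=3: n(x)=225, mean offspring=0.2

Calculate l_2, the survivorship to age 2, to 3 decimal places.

0.522

l_2 = n_2/n_0 = 313/600 = 0.521667… → 0.522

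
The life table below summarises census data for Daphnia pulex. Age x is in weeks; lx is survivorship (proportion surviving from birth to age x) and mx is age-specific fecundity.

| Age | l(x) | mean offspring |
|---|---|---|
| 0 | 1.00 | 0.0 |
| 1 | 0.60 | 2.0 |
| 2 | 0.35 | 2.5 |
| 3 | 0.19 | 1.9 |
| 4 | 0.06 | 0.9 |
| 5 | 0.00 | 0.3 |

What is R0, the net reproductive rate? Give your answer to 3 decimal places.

2.490

lx·mx by age: 0, 1.2, 0.875, 0.361, 0.054, 0
R0 = Σ lx·mx = 2.49 → 2.490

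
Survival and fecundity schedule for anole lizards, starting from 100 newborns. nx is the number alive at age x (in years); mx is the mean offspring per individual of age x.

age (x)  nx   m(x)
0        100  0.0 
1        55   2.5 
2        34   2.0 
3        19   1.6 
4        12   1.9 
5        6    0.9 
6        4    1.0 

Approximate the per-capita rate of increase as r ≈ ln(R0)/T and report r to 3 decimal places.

0.522

lx = nx/n0 = nx/100: 1, 0.55, 0.34, 0.19, 0.12, 0.06, 0.04
R0 = Σ lx·mx = 0 + 1.375 + 0.68 + 0.304 + 0.228 + 0.054 + 0.04 = 2.681
Σ x·lx·mx = 5.069; T = 5.069/2.681 = 1.89071…
r ≈ ln(R0)/T = ln(2.681)/1.89071… = 0.5216… → 0.522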